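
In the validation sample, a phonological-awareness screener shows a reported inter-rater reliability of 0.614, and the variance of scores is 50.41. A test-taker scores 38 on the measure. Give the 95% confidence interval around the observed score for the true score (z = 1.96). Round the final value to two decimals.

SD = √50.41 = 7.100
The standard error of measurement is 7.100*√(1 − 0.614) ≈ 7.100*0.621 ≈ 4.411.
Margin = 1.96 * 4.411 ≈ 8.646
CI = 38 ± 8.646 → [29.354, 46.646]

[29.35, 46.65]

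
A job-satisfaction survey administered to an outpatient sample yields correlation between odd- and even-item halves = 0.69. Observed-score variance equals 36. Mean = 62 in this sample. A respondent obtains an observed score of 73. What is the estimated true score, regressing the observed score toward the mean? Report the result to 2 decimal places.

Spearman-Brown: r = 2(0.69) / (1 + 0.69) = 1.3800 / 1.6900 ≈ 0.8166
T̂ = r·X + (1 − r)·M = 0.8166*73 + 0.1834*62 ≈ 59.6095 + 11.3728 ≈ 70.9822

70.98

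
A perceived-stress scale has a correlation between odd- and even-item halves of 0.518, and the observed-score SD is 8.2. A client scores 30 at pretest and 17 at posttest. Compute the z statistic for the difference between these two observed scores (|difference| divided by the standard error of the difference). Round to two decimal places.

1.99

Spearman-Brown: r = 2(0.518) / (1 + 0.518) = 1.0360 / 1.5180 ≃ 0.6825
SEM = 8.2000 × √(1 − 0.6825) = 8.2000 × √0.3175 ≃ 8.2000 × 0.5635 ≃ 4.6206
SE_diff = √2 × SEM ≃ 6.5346
z = |30 − 17| / 6.5346 = 13 / 6.5346 ≃ 1.9894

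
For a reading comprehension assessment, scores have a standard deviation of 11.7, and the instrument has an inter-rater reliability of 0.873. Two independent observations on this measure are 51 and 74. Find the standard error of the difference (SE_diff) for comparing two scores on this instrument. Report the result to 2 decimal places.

The standard error of measurement is 11.700×√(1 − 0.873) ≈ 11.700×0.356 ≈ 4.170.
SE_diff = SEM × √2 ≈ 4.170 × 1.414 ≈ 5.897

5.90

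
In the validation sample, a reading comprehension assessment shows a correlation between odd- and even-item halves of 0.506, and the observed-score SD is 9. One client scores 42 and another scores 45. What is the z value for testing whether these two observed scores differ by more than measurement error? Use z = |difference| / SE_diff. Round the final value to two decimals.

0.41

Full-length reliability (Spearman-Brown) = 2(0.506)/(1+0.506) ≃ 0.67198
SEM = 9.00000 × √(1 − 0.67198) = 9.00000 × √0.32802 ≃ 9.00000 × 0.57273 ≃ 5.15458
SE_diff = SEM × √2 ≃ 5.15458 × 1.41421 ≃ 7.28968
z = 3 / 7.28968 ≃ 0.41154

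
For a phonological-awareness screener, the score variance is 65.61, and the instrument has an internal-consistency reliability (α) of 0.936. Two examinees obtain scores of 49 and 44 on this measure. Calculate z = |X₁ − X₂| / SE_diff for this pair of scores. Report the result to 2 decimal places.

1.73

σ = 65.61^(1/2) = 8.1000
SEM = 8.1000 × √(1 − 0.9360) = 8.1000 × √0.0640 ≃ 8.1000 × 0.2530 ≃ 2.0492
SE_diff = √2 × SEM ≃ 2.8979
z = 5 / 2.8979 ≃ 1.7254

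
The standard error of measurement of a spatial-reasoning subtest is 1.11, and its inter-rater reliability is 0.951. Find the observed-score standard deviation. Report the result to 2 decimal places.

SD = SEM / √(1 − r) = 1.11 / √0.04900 ≈ 1.11 / 0.22136 ≈ 5.01447

5.01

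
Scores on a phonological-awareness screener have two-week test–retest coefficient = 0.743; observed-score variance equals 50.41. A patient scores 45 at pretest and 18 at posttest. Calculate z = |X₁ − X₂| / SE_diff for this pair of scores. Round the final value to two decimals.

σ = 50.41^(1/2) = 7.10000
SEM = 7.10000*√(1 − 0.74300) ≈ 3.59936
SE_diff = SEM * √2 ≈ 3.59936 * 1.41421 ≈ 5.09026
z = 27 / 5.09026 ≈ 5.30425

5.30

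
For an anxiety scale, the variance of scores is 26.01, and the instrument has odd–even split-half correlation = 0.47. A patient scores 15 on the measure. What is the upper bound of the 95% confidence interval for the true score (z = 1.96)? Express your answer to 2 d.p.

σ = 26.01^(1/2) = 5.1000
Full-length reliability (Spearman-Brown) = 2(0.47)/(1+0.47) ≈ 0.6395
SEM = 5.1000 · √(1 − 0.6395) = 5.1000 · √0.3605 ≈ 5.1000 · 0.6005 ≈ 3.0623
Half-width = 1.96·3.0623 ≈ 6.0021
Upper limit = 15 + 6.0021 ≈ 21.0021

21.00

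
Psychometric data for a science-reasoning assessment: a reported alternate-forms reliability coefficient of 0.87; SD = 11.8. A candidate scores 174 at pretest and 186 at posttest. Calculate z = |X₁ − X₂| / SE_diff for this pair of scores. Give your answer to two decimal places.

1.99

SEM = 11.800*√(1 − 0.870) ≈ 4.255
Standard error of the difference = 4.255·√2 ≈ 6.017
z = |174 − 186| / 6.017 = 12 / 6.017 ≈ 1.994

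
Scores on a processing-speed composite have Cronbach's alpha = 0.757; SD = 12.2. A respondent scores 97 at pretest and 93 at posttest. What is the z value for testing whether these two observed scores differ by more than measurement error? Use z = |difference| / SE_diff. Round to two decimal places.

The standard error of measurement is 12.200×√(1 − 0.757) ≃ 12.200×0.493 ≃ 6.014.
SE_diff = √2 × SEM ≃ 8.505
z = 4 / 8.505 ≃ 0.470

0.47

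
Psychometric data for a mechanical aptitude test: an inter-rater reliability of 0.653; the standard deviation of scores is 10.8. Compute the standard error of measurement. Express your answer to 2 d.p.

6.36

SEM = 10.8000×√(1 − 0.6530) ≈ 6.3619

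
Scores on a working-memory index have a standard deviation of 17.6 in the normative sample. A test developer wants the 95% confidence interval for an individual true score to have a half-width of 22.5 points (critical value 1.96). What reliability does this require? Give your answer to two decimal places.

SEM needed = half-width / z = 22.5/1.96 ≈ 11.4796
Required reliability = 1 − (SEM/SD)² = 1 − 0.4254 ≈ 0.5746

0.57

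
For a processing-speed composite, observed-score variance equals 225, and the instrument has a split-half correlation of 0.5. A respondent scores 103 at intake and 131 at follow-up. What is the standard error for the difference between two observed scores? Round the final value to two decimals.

SD = √225 = 15.0000
Spearman-Brown: r = 2(0.5) / (1 + 0.5) = 1.0000 / 1.5000 ≈ 0.6667
SEM = 15.0000×√(1 − 0.6667) ≈ 8.6603
SE_diff = SEM × √2 ≈ 8.6603 × 1.4142 ≈ 12.2474

12.25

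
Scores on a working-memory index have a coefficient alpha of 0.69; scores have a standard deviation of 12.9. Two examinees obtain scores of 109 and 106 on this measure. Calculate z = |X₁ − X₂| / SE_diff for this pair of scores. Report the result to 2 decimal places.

0.30

SEM = 12.9000*√(1 − 0.6900) ≈ 7.1824
Standard error of the difference = 7.1824·√2 ≈ 10.1575
z = |109 − 106| / 10.1575 = 3 / 10.1575 ≈ 0.2953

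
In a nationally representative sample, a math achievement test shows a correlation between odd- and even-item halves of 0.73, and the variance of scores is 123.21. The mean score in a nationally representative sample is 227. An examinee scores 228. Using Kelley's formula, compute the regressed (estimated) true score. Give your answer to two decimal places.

227.84

Spearman-Brown: r = 2(0.73) / (1 + 0.73) = 1.4600 / 1.7300 ≈ 0.8439
Estimated true score = 0.8439·228 + (1 − 0.8439)·227 ≈ 227.8439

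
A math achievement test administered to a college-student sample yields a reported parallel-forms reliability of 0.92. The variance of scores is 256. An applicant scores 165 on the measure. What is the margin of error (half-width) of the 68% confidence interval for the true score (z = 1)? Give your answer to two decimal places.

SD = √256 ≈ 16.000
SEM = 16.000*√(1 − 0.920) ≈ 4.525
1 * SEM ≈ 4.525

4.53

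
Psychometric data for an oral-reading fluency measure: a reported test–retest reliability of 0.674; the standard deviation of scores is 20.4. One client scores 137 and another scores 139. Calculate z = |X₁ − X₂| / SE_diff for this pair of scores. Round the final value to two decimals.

0.12

SEM = 20.400 · √(1 − 0.674) = 20.400 · √0.326 ≃ 20.400 · 0.571 ≃ 11.648
Standard error of the difference = 11.648·√2 ≃ 16.472
z = 2 / 16.472 ≃ 0.121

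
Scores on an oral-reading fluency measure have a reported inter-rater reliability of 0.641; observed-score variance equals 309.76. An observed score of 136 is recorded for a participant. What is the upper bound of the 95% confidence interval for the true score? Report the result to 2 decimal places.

156.67

SD = √309.76 ≃ 17.6000
SEM = 17.6000×√(1 − 0.6410) ≃ 10.5453
Margin = 1.96 × 10.5453 ≃ 20.6688
Upper bound: 136 + 20.6688 = 156.6688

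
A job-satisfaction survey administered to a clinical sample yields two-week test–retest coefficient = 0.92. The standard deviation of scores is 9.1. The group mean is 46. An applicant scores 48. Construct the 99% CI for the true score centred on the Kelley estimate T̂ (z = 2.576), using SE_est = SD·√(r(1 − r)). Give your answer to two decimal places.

Estimated true score = 0.92000·48 + (1 − 0.92000)·46 ≈ 47.84000
SE_est = SD · √(r(1 − r)) = 9.10000 · √0.07360 ≈ 9.10000 · 0.27129 ≈ 2.46877
99% CI: 47.84000 ± 6.35955 ≈ (41.48045, 54.19955)

[41.48, 54.20]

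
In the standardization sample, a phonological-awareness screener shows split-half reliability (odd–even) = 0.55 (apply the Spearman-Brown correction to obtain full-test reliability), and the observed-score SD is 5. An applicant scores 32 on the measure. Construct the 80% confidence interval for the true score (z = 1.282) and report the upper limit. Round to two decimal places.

35.45

Full-length reliability (Spearman-Brown) = 2(0.55)/(1+0.55) ≈ 0.7097
SEM = 5.0000·√(1 − 0.7097) ≈ 2.6941
Margin = 1.282 · 2.6941 ≈ 3.4538
Upper bound: 32 + 3.4538 = 35.4538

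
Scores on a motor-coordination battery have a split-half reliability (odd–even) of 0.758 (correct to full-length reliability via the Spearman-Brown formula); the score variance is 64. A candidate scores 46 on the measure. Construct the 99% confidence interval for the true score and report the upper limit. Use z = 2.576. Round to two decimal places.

σ = 64^(1/2) = 8.000
r_full = 2·0.758 / (1 + 0.758) ≈ 0.862
The standard error of measurement is 8.000×√(1 − 0.862) ≈ 8.000×0.371 ≈ 2.968.
Margin = 2.576 × 2.968 ≈ 7.646
Upper limit = 46 + 7.646 ≈ 53.646

53.65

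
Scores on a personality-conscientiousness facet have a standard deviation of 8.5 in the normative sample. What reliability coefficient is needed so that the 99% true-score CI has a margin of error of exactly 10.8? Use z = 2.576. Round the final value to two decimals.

0.76

SEM needed = half-width / z = 10.8/2.576 ≈ 4.1925
r = 1 − (SEM / SD)² = 1 − (4.1925 / 8.5)² ≈ 1 − 0.2433 ≈ 0.7567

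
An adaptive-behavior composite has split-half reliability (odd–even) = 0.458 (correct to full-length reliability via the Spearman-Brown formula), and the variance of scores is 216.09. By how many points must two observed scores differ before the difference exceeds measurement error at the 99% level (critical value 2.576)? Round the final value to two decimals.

32.65

σ = 216.09^(1/2) = 14.7000
r_full = 2·0.458 / (1 + 0.458) ≈ 0.6283
SEM = 14.7000*√(1 − 0.6283) ≈ 8.9627
Standard error of the difference = 8.9627·√2 ≈ 12.6752
Smallest detectable difference = 2.576*12.6752 ≈ 32.6512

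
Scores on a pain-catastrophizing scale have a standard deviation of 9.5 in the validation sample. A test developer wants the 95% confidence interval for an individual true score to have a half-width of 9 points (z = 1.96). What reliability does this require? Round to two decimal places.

SEM needed = half-width / z = 9/1.96 ≃ 4.592
r = 1 − (SEM / SD)² = 1 − (4.592 / 9.5)² ≃ 1 − 0.234 ≃ 0.766

0.77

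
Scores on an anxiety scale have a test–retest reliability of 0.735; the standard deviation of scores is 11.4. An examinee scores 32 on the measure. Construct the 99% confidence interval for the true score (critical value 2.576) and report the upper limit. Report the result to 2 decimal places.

The standard error of measurement is 11.400·√(1 − 0.735) ≈ 11.400·0.515 ≈ 5.869.
Half-width = 2.576·5.869 ≈ 15.117
Upper bound: 32 + 15.117 = 47.117

47.12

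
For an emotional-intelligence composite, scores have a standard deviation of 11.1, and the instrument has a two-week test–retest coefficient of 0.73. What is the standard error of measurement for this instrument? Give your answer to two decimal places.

5.77

SEM = 11.1000 · √(1 − 0.7300) = 11.1000 · √0.2700 ≈ 11.1000 · 0.5196 ≈ 5.7677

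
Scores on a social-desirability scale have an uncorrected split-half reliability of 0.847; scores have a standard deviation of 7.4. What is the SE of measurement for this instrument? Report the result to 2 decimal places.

2.13

Full-length reliability (Spearman-Brown) = 2(0.847)/(1+0.847) ≈ 0.917
SEM = 7.400 · √(1 − 0.917) = 7.400 · √0.083 ≈ 7.400 · 0.288 ≈ 2.130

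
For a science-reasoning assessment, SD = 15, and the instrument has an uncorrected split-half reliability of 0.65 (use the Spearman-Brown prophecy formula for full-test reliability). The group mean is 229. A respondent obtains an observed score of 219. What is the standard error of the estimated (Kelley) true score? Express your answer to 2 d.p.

6.13

Spearman-Brown: r = 2(0.65) / (1 + 0.65) = 1.30000 / 1.65000 ≈ 0.78788
SE_est = 15.00000·√[r(1 − r)] ≈ 6.13215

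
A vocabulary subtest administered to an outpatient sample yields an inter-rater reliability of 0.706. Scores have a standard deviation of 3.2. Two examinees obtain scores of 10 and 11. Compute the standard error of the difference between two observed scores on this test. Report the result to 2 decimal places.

2.45

The standard error of measurement is 3.20000*√(1 − 0.70600) ≈ 3.20000*0.54222 ≈ 1.73510.
SE_diff = SEM * √2 ≈ 1.73510 * 1.41421 ≈ 2.45380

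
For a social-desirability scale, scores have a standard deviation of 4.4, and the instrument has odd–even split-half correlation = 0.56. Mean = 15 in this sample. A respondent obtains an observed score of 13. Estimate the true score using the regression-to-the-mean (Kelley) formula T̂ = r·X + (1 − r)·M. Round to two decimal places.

Full-length reliability (Spearman-Brown) = 2(0.56)/(1+0.56) ≈ 0.7179
T̂ = r·X + (1 − r)·M = 0.7179×13 + 0.2821×15 ≈ 9.3333 + 4.2308 ≈ 13.5641

13.56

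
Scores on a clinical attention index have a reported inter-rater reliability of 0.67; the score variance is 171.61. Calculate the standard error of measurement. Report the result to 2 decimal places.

7.53

σ = 171.61^(1/2) = 13.100
SEM = 13.100*√(1 − 0.670) ≈ 7.525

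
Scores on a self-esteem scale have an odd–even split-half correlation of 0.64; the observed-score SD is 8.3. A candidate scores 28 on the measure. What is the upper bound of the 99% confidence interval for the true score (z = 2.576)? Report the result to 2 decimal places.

38.02

Spearman-Brown: r = 2(0.64) / (1 + 0.64) = 1.2800 / 1.6400 ≈ 0.7805
SEM = 8.3000*√(1 − 0.7805) ≈ 3.8887
2.576 * SEM ≈ 10.0174
Upper limit = 28 + 10.0174 ≈ 38.0174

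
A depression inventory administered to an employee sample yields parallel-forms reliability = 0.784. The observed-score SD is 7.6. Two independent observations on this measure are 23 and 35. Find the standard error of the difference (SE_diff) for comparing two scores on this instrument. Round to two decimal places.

SEM = 7.600·√(1 − 0.784) ≈ 3.532
SE_diff = SEM · √2 ≈ 3.532 · 1.414 ≈ 4.995

5.00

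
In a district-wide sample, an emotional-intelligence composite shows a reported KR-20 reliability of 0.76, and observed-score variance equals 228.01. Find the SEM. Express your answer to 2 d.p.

7.40

SD = √228.01 ≈ 15.10000
SEM = 15.10000 × √(1 − 0.76000) = 15.10000 × √0.24000 ≈ 15.10000 × 0.48990 ≈ 7.39746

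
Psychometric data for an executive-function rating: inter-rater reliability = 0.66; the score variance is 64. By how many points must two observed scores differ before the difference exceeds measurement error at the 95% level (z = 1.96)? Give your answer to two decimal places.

12.93

SD = √64 = 8.000
The standard error of measurement is 8.000*√(1 − 0.660) ≈ 8.000*0.583 ≈ 4.665.
SE_diff = SEM * √2 ≈ 4.665 * 1.414 ≈ 6.597
Smallest detectable difference = 1.96*6.597 ≈ 12.930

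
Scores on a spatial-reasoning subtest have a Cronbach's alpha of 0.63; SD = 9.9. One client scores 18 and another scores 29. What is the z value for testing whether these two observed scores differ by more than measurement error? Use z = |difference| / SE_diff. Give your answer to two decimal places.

SEM = 9.9000·√(1 − 0.6300) ≃ 6.0219
SE_diff = √2 · SEM ≃ 8.5163
z = |18 − 29| / 8.5163 = 11 / 8.5163 ≃ 1.2916

1.29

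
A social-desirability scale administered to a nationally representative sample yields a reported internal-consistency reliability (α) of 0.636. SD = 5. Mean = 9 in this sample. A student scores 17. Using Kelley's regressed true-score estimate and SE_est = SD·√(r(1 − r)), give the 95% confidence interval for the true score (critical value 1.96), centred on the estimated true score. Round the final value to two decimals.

T̂ = 0.636(17) + 0.364(9) ≈ 14.088
SE_est = 5.000·√[r(1 − r)] ≈ 2.406
95% CI: 14.088 ± 4.715 ≈ (9.373, 18.803)

[9.37, 18.80]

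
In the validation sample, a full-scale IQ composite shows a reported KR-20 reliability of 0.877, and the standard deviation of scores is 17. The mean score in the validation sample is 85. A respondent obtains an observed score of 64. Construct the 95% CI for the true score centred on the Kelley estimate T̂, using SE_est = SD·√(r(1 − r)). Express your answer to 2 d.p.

T̂ = 0.8770(64) + 0.1230(85) ≈ 66.5830
SE_est = 17.0000·√[r(1 − r)] ≈ 5.5834
95% CI: 66.5830 ± 10.9435 ≈ (55.6395, 77.5265)

[55.64, 77.53]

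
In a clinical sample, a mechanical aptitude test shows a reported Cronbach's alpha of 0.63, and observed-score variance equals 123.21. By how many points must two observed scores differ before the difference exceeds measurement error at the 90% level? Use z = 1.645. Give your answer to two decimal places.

SD = √123.21 = 11.100
SEM = 11.100 · √(1 − 0.630) = 11.100 · √0.370 ≈ 11.100 · 0.608 ≈ 6.752
SE_diff = SEM · √2 ≈ 6.752 · 1.414 ≈ 9.549
Smallest detectable difference = 1.645·9.549 ≈ 15.707

15.71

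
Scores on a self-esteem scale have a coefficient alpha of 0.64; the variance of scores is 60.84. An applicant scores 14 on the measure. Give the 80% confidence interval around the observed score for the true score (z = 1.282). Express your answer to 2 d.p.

SD = √60.84 ≈ 7.80000
SEM = 7.80000 × √(1 − 0.64000) = 7.80000 × √0.36000 ≈ 7.80000 × 0.60000 ≈ 4.68000
Half-width = 1.282×4.68000 ≈ 5.99976
CI = 14 ± 5.99976 → [8.00024, 19.99976]

[8.00, 20.00]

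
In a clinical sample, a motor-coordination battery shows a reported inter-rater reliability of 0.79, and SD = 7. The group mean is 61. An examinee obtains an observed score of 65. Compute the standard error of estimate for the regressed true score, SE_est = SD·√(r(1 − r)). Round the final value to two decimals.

2.85

SE_est = SD × √(r(1 − r)) = 7.000 × √0.166 ≃ 7.000 × 0.407 ≃ 2.851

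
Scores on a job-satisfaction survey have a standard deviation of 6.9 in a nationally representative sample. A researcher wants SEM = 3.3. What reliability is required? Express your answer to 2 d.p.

0.77

r = 1 − (SEM / SD)² = 1 − (3.30000 / 6.9)² ≈ 1 − 0.22873 ≈ 0.77127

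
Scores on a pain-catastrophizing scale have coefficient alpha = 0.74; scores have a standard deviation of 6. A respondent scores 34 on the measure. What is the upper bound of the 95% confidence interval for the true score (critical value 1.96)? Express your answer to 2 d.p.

SEM = 6.0000·√(1 − 0.7400) ≈ 3.0594
1.96 · SEM ≈ 5.9964
Upper bound: 34 + 5.9964 = 39.9964

40.00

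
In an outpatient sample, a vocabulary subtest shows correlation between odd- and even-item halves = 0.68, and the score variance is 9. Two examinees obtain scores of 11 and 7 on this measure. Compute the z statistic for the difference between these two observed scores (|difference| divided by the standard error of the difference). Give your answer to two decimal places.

SD = √9 = 3.0000
r_full = 2·0.68 / (1 + 0.68) ≈ 0.8095
SEM = 3.0000 * √(1 − 0.8095) = 3.0000 * √0.1905 ≈ 3.0000 * 0.4364 ≈ 1.3093
Standard error of the difference = 1.3093·√2 ≈ 1.8516
z = 4 / 1.8516 ≈ 2.1602

2.16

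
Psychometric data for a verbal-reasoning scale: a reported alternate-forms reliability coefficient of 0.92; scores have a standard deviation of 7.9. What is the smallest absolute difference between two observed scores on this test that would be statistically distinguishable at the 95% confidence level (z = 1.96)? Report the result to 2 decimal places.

6.19

SEM = 7.900 × √(1 − 0.920) = 7.900 × √0.080 ≈ 7.900 × 0.283 ≈ 2.234
SE_diff = √2 × SEM ≈ 3.160
Minimum reliable difference = 1.96 × SE_diff ≈ 1.96 × 3.160 ≈ 6.194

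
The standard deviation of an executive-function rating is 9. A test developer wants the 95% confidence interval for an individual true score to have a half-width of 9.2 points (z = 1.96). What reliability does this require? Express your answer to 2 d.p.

0.73

Required SEM = 9.2 / 1.96 ≈ 4.694
r = 1 − (4.694/9)² ≈ 1 − 0.272 ≈ 0.728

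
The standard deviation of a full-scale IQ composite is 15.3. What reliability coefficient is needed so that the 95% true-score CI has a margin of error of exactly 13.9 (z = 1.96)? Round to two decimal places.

Required SEM = 13.9 / 1.96 ≃ 7.092
r = 1 − (SEM / SD)² = 1 − (7.092 / 15.3)² ≃ 1 − 0.215 ≃ 0.785

0.79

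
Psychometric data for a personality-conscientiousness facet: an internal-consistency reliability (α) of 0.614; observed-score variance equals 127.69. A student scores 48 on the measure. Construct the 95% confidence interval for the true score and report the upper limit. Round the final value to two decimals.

SD = √127.69 = 11.3000
SEM = 11.3000 * √(1 − 0.6140) = 11.3000 * √0.3860 ≈ 11.3000 * 0.6213 ≈ 7.0206
Margin = 1.96 * 7.0206 ≈ 13.7603
Upper limit = 48 + 13.7603 ≈ 61.7603

61.76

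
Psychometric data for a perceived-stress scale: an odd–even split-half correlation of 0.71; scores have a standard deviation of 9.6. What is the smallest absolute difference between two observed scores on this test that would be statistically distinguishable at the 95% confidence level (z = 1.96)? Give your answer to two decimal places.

Spearman-Brown: r = 2(0.71) / (1 + 0.71) = 1.4200 / 1.7100 ≃ 0.8304
SEM = 9.6000 × √(1 − 0.8304) = 9.6000 × √0.1696 ≃ 9.6000 × 0.4118 ≃ 3.9534
SE_diff = √2 × SEM ≃ 5.5910
Smallest detectable difference = 1.96×5.5910 ≃ 10.9583

10.96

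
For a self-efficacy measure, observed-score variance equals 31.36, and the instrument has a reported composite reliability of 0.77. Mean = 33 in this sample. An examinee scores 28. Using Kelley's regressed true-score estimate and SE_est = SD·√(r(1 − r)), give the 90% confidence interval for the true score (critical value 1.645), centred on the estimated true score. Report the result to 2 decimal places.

SD = √31.36 ≈ 5.6000
T̂ = 0.7700(28) + 0.2300(33) ≈ 29.1500
SE_est = 5.6000*√(0.7700*0.2300) ≈ 2.3567
90% CI: 29.1500 ± 3.8767 ≈ (25.2733, 33.0267)

[25.27, 33.03]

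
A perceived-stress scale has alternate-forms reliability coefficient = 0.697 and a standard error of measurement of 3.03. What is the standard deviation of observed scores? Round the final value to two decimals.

σ = SEM·(1 − r)^(−1/2) ≈ 3.03×1.8167 ≈ 5.5045

5.50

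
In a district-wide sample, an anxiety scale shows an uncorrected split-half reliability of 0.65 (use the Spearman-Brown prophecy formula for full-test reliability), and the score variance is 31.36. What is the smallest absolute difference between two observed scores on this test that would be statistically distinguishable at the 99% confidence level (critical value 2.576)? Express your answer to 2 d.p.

9.40

σ = 31.36^(1/2) = 5.60000
Spearman-Brown: r = 2(0.65) / (1 + 0.65) = 1.30000 / 1.65000 ≃ 0.78788
SEM = 5.60000 · √(1 − 0.78788) = 5.60000 · √0.21212 ≃ 5.60000 · 0.46057 ≃ 2.57917
SE_diff = √2 · SEM ≃ 3.64750
Minimum reliable difference = 2.576 · SE_diff ≃ 2.576 · 3.64750 ≃ 9.39596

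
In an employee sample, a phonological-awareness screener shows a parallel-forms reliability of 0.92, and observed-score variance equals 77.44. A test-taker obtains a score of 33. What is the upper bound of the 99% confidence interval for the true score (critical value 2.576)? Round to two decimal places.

SD = √77.44 = 8.80000
SEM = 8.80000 · √(1 − 0.92000) = 8.80000 · √0.08000 ≈ 8.80000 · 0.28284 ≈ 2.48902
Half-width = 2.576·2.48902 ≈ 6.41170
Upper bound: 33 + 6.41170 = 39.41170

39.41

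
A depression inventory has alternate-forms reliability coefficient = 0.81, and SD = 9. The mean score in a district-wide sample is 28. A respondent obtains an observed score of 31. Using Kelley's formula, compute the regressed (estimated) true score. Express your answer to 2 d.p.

30.43

T̂ = r·X + (1 − r)·M = 0.810×31 + 0.190×28 = 25.110 + 5.320 ≈ 30.430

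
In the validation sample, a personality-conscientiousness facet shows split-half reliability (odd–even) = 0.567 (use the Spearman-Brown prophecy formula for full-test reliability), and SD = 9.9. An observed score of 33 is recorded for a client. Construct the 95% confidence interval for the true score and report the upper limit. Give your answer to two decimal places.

Spearman-Brown: r = 2(0.567) / (1 + 0.567) = 1.134 / 1.567 ≃ 0.724
The standard error of measurement is 9.900×√(1 − 0.724) ≃ 9.900×0.526 ≃ 5.204.
Margin = 1.96 × 5.204 ≃ 10.200
Upper bound: 33 + 10.200 = 43.200

43.20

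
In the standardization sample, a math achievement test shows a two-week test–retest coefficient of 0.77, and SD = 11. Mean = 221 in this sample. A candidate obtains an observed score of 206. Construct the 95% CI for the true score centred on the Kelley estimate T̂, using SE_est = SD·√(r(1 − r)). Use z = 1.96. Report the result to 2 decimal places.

[200.38, 218.52]

Estimated true score = 0.7700·206 + (1 − 0.7700)·221 ≈ 209.4500
SE_est = 11.0000·√[r(1 − r)] ≈ 4.6292
CI = 209.4500 ± 1.96 · 4.6292 → [200.3769, 218.5231]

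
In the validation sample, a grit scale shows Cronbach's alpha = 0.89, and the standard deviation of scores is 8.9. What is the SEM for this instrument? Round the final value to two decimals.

2.95

The standard error of measurement is 8.900·√(1 − 0.890) ≈ 8.900·0.332 ≈ 2.952.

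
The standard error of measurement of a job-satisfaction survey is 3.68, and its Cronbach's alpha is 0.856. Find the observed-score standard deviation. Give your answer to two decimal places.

σ = SEM·(1 − r)^(−1/2) ≈ 3.68·2.635 ≈ 9.698

9.70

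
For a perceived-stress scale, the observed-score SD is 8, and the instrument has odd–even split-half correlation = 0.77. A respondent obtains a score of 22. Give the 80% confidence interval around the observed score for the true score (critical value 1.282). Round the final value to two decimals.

Spearman-Brown: r = 2(0.77) / (1 + 0.77) = 1.5400 / 1.7700 ≈ 0.8701
The standard error of measurement is 8.0000×√(1 − 0.8701) ≈ 8.0000×0.3605 ≈ 2.8838.
1.282 × SEM ≈ 3.6970
80% CI: 22 ± 3.6970 = [18.3030, 25.6970]

[18.30, 25.70]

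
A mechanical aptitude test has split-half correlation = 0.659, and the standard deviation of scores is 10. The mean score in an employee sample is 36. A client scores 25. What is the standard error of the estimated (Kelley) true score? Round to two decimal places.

4.04

Full-length reliability (Spearman-Brown) = 2(0.659)/(1+0.659) ≈ 0.7945
SE_est = SD × √(r(1 − r)) = 10.0000 × √0.1633 ≈ 10.0000 × 0.4041 ≈ 4.0410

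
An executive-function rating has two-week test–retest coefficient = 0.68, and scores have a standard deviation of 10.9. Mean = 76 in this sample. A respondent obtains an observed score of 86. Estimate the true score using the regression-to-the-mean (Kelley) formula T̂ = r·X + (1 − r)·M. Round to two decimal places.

T̂ = 0.68000(86) + 0.32000(76) ≃ 82.80000

82.80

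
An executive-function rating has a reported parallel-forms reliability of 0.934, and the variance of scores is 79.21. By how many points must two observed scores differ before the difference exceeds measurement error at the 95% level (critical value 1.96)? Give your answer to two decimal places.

6.34

SD = √79.21 ≃ 8.9000
The standard error of measurement is 8.9000*√(1 − 0.9340) ≃ 8.9000*0.2569 ≃ 2.2865.
SE_diff = SEM * √2 ≃ 2.2865 * 1.4142 ≃ 3.2335
Smallest detectable difference = 1.96*3.2335 ≃ 6.3377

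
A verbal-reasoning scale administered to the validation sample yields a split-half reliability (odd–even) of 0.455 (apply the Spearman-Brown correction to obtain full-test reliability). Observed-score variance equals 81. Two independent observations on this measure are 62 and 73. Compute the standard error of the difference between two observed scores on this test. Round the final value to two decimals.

7.79

σ = 81^(1/2) = 9.0000
r_full = 2·0.455 / (1 + 0.455) ≈ 0.6254
SEM = 9.0000·√(1 − 0.6254) ≈ 5.5082
Standard error of the difference = 5.5082·√2 ≈ 7.7898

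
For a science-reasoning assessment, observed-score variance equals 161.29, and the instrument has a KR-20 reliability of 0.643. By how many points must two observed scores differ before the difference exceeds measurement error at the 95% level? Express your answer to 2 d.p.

21.03

σ = 161.29^(1/2) = 12.700
SEM = 12.700 * √(1 − 0.643) = 12.700 * √0.357 ≃ 12.700 * 0.597 ≃ 7.588
SE_diff = SEM * √2 ≃ 7.588 * 1.414 ≃ 10.731
Minimum reliable difference = 1.96 * SE_diff ≃ 1.96 * 10.731 ≃ 21.033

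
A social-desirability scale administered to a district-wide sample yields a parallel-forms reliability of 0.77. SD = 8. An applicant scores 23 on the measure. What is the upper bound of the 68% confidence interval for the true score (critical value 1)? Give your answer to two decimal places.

SEM = 8.0000 · √(1 − 0.7700) = 8.0000 · √0.2300 ≈ 8.0000 · 0.4796 ≈ 3.8367
Half-width = 1·3.8367 ≈ 3.8367
Upper bound: 23 + 3.8367 = 26.8367

26.84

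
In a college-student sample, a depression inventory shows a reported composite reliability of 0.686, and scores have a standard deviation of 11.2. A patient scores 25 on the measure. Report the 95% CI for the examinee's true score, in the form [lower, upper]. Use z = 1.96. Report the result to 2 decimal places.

SEM = 11.20000 × √(1 − 0.68600) = 11.20000 × √0.31400 ≈ 11.20000 × 0.56036 ≈ 6.27600
Margin = 1.96 × 6.27600 ≈ 12.30096
CI = 25 ± 12.30096 → [12.69904, 37.30096]

[12.70, 37.30]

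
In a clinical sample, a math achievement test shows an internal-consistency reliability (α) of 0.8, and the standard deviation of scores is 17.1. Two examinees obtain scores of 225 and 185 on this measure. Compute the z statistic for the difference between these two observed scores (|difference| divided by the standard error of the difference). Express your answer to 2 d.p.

3.70

SEM = 17.10000 * √(1 − 0.80000) = 17.10000 * √0.20000 ≃ 17.10000 * 0.44721 ≃ 7.64735
SE_diff = √2 * SEM ≃ 10.81499
z = |225 − 185| / 10.81499 = 40 / 10.81499 ≃ 3.69857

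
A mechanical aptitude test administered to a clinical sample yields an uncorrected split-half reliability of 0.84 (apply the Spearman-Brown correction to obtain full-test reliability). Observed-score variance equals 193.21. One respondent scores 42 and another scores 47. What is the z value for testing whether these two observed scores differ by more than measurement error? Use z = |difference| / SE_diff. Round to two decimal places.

SD = √193.21 = 13.900
Full-length reliability (Spearman-Brown) = 2(0.84)/(1+0.84) ≈ 0.913
SEM = 13.900×√(1 − 0.913) ≈ 4.099
SE_diff = √2 × SEM ≈ 5.797
z = |42 − 47| / 5.797 = 5 / 5.797 ≈ 0.863

0.86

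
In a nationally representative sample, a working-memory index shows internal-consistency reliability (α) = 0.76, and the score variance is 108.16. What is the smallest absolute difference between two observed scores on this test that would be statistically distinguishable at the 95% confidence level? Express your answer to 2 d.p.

14.12

σ = 108.16^(1/2) = 10.400
SEM = 10.400×√(1 − 0.760) ≈ 5.095
Standard error of the difference = 5.095·√2 ≈ 7.205
Minimum reliable difference = 1.96 × SE_diff ≈ 1.96 × 7.205 ≈ 14.122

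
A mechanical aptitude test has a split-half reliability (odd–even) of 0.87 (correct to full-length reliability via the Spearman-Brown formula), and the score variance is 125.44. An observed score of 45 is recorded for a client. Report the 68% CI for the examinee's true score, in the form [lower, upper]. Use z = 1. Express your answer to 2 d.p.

[42.05, 47.95]

SD = √125.44 ≃ 11.20000
Full-length reliability (Spearman-Brown) = 2(0.87)/(1+0.87) ≃ 0.93048
The standard error of measurement is 11.20000×√(1 − 0.93048) ≃ 11.20000×0.26366 ≃ 2.95304.
Half-width = 1×2.95304 ≃ 2.95304
Interval: (42.04696, 47.95304)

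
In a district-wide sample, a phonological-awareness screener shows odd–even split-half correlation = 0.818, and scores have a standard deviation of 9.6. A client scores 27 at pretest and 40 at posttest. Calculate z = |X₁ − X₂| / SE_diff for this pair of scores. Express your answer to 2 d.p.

Full-length reliability (Spearman-Brown) = 2(0.818)/(1+0.818) ≃ 0.900
SEM = 9.600 · √(1 − 0.900) = 9.600 · √0.100 ≃ 9.600 · 0.316 ≃ 3.037
Standard error of the difference = 3.037·√2 ≃ 4.296
z = 13 / 4.296 ≃ 3.026

3.03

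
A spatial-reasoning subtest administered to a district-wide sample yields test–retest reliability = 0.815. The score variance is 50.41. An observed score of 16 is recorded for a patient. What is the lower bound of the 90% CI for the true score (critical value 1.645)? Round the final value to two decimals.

10.98

SD = √50.41 ≈ 7.100
SEM = 7.100 · √(1 − 0.815) = 7.100 · √0.185 ≈ 7.100 · 0.430 ≈ 3.054
Half-width = 1.645·3.054 ≈ 5.024
Lower limit = 16 − 5.024 ≈ 10.976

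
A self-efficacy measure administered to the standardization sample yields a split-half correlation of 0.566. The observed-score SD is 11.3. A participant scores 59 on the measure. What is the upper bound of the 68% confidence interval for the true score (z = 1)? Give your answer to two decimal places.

64.95

Full-length reliability (Spearman-Brown) = 2(0.566)/(1+0.566) ≃ 0.7229
SEM = 11.3000 * √(1 − 0.7229) = 11.3000 * √0.2771 ≃ 11.3000 * 0.5264 ≃ 5.9488
Margin = 1 * 5.9488 ≃ 5.9488
Upper bound: 59 + 5.9488 = 64.9488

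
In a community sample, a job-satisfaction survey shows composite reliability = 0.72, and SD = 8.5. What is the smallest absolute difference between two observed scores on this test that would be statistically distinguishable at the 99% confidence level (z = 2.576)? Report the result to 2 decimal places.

16.39

The standard error of measurement is 8.500·√(1 − 0.720) ≈ 8.500·0.529 ≈ 4.498.
Standard error of the difference = 4.498·√2 ≈ 6.361
Smallest detectable difference = 2.576·6.361 ≈ 16.385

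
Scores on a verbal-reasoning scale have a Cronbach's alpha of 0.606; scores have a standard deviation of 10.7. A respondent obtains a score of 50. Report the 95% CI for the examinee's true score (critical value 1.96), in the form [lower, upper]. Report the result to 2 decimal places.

SEM = 10.7000 · √(1 − 0.6060) = 10.7000 · √0.3940 ≈ 10.7000 · 0.6277 ≈ 6.7163
Half-width = 1.96·6.7163 ≈ 13.1640
95% CI: 50 ± 13.1640 = [36.8360, 63.1640]

[36.84, 63.16]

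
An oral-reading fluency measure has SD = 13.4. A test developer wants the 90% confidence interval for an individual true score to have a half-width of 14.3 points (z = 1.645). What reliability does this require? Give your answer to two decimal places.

0.58

Required SEM = 14.3 / 1.645 ≈ 8.693
r = 1 − (SEM / SD)² = 1 − (8.693 / 13.4)² ≈ 1 − 0.421 ≈ 0.579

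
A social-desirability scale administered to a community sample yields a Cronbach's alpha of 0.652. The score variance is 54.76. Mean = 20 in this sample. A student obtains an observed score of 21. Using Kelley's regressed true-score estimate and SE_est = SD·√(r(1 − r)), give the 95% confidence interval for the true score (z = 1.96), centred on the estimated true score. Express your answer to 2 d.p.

SD = √54.76 = 7.4000
Estimated true score = 0.6520×21 + (1 − 0.6520)×20 ≈ 20.6520
SE_est = 7.4000·√[r(1 − r)] ≈ 3.5249
CI = 20.6520 ± 1.96 × 3.5249 → [13.7432, 27.5608]

[13.74, 27.56]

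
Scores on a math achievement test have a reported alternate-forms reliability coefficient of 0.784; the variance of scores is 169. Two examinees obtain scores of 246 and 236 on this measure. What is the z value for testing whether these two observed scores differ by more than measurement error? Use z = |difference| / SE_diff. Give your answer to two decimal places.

σ = 169^(1/2) = 13.0000
The standard error of measurement is 13.0000·√(1 − 0.7840) ≈ 13.0000·0.4648 ≈ 6.0419.
SE_diff = SEM · √2 ≈ 6.0419 · 1.4142 ≈ 8.5445
z = 10 / 8.5445 ≈ 1.1703

1.17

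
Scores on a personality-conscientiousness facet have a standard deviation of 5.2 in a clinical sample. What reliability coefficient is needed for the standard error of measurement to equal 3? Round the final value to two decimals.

0.67

r = 1 − (3.000/5.2)² ≃ 1 − 0.333 ≃ 0.667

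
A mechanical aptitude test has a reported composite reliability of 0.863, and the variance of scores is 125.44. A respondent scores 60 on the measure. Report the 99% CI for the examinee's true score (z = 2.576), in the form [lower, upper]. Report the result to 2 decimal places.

SD = √125.44 = 11.200
SEM = 11.200*√(1 − 0.863) ≈ 4.146
2.576 * SEM ≈ 10.679
Interval: (49.321, 70.679)

[49.32, 70.68]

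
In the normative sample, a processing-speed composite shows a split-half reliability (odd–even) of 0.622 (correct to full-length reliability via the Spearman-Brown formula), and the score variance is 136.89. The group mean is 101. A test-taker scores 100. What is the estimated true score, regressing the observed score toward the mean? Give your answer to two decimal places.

Full-length reliability (Spearman-Brown) = 2(0.622)/(1+0.622) ≈ 0.767
T̂ = r·X + (1 − r)·M = 0.767·100 + 0.233·101 ≈ 76.695 + 23.538 ≈ 100.233

100.23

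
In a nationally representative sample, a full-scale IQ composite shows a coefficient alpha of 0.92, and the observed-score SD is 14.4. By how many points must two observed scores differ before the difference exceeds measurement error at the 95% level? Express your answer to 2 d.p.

The standard error of measurement is 14.4000·√(1 − 0.9200) ≈ 14.4000·0.2828 ≈ 4.0729.
SE_diff = SEM · √2 ≈ 4.0729 · 1.4142 ≈ 5.7600
Minimum reliable difference = 1.96 · SE_diff ≈ 1.96 · 5.7600 ≈ 11.2896

11.29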